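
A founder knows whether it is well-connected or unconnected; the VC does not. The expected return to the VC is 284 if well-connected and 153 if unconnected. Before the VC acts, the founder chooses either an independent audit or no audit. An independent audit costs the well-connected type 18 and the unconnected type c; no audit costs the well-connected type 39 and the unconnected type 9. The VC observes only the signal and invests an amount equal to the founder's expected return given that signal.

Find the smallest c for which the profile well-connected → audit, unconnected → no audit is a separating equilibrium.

140

Under separation: audit → well-connected (pays 284); no audit → unconnected (pays 153).
Well-connected: 284 − 18 = 266 ≥ 153 − 39 = 114. Holds regardless of c. ✓
Unconnected: 153 − 9 ≥ 284 − c, so c ≥ 284 − 144 = 140.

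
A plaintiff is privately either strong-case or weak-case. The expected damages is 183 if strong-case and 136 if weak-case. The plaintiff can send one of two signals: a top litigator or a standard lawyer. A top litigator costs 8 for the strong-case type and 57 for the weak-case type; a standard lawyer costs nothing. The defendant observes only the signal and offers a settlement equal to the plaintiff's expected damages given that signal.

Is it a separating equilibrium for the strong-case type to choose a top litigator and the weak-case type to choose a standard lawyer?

Yes

If types separate, top litigator earns payment 183 and standard lawyer earns 136.
Strong-case: top litigator gives 183 − 8 = 175; standard lawyer gives 136 − 0 = 136. No deviation. ✓
Weak-case: standard lawyer gives 136 − 0 = 136; top litigator gives 183 − 57 = 126. No deviation. ✓
Both incentive constraints hold.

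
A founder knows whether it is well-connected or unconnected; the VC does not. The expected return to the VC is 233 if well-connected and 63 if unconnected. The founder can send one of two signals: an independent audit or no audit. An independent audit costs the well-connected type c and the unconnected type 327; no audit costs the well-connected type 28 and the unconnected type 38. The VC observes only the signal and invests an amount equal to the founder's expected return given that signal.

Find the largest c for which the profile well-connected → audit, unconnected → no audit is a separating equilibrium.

Under separation: audit → well-connected (pays 233); no audit → unconnected (pays 63).
Unconnected: 63 − 38 = 25 ≥ 233 − 327 = -94. Holds regardless of c. ✓
Well-connected: 233 − c ≥ 63 − 28, so c ≤ 233 − 35 = 198.

198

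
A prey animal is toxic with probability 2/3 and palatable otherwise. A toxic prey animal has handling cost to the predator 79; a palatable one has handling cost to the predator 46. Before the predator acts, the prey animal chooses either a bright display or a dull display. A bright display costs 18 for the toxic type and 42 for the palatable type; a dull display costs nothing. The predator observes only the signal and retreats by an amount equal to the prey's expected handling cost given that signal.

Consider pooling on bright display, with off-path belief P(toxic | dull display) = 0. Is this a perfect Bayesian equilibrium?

No

On the equilibrium path (bright display) the predator holds the prior 2/3 and pays 2/3·79 + 1/3·46 = 68. Off-path (dull display) belief 0 gives 0·79 + 1·46 = 46.
Toxic: bright display gives 68 − 18 = 50; dull display gives 46 − 0 = 46. Stays. ✓
Palatable: bright display gives 68 − 42 = 26; dull display gives 46 − 0 = 46. Deviates. ✗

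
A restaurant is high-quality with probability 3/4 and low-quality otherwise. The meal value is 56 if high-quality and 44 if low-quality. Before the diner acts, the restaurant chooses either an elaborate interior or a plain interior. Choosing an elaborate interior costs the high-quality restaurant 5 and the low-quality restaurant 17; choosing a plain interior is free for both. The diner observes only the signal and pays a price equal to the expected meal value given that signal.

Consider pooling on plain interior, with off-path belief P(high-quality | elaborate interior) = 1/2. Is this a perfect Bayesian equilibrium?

Yes

On the equilibrium path (plain interior) the diner holds the prior 3/4 and pays 3/4·56 + 1/4·44 = 53. Off-path (elaborate interior) belief 1/2 gives 1/2·56 + 1/2·44 = 50.
High-quality: plain interior gives 53 − 0 = 53; elaborate interior gives 50 − 5 = 45. Stays. ✓
Low-quality: plain interior gives 53 − 0 = 53; elaborate interior gives 50 − 17 = 33. Stays. ✓
Beliefs are Bayes-consistent on-path and both types best-respond.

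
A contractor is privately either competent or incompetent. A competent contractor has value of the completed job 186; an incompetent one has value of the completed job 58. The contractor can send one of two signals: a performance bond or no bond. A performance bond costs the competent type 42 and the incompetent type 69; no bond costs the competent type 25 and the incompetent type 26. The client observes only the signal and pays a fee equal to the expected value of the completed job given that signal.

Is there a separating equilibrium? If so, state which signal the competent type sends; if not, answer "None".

None

Try competent → bond, incompetent → no bond:
  If types separate, bond earns payment 186 and no bond earns 58.
  Competent: bond gives 186 − 42 = 144; no bond gives 58 − 25 = 33. No deviation. ✓
  Incompetent: no bond gives 58 − 26 = 32; bond gives 186 − 69 = 117. Would deviate. ✗
Try competent → no bond, incompetent → bond:
  If types separate, no bond earns payment 186 and bond earns 58.
  Competent: no bond gives 186 − 25 = 161; bond gives 58 − 42 = 16. No deviation. ✓
  Incompetent: bond gives 58 − 69 = -11; no bond gives 186 − 26 = 160. Would deviate. ✗
Neither assignment is incentive-compatible.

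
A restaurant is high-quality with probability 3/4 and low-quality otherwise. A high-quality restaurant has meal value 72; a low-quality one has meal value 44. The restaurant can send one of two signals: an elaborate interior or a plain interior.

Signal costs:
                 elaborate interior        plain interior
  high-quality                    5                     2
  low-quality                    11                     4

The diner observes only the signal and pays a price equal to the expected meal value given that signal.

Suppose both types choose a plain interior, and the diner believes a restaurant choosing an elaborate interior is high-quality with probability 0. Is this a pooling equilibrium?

On the equilibrium path (plain interior) the diner holds the prior 3/4 and pays 3/4·72 + 1/4·44 = 65. Off-path (elaborate interior) belief 0 gives 0·72 + 1·44 = 44.
High-quality: plain interior gives 65 − 2 = 63; elaborate interior gives 44 − 5 = 39. Stays. ✓
Low-quality: plain interior gives 65 − 4 = 61; elaborate interior gives 44 − 11 = 33. Stays. ✓
Beliefs are Bayes-consistent on-path and both types best-respond.

Yes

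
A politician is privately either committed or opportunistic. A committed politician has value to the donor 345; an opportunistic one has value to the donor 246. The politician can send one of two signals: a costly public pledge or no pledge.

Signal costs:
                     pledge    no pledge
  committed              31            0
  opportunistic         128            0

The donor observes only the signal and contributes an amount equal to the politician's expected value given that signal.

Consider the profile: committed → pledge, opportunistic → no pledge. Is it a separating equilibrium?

If types separate, pledge earns payment 345 and no pledge earns 246.
Committed: pledge gives 345 − 31 = 314; no pledge gives 246 − 0 = 246. No deviation. ✓
Opportunistic: no pledge gives 246 − 0 = 246; pledge gives 345 − 128 = 217. No deviation. ✓
Both incentive constraints hold.

Yes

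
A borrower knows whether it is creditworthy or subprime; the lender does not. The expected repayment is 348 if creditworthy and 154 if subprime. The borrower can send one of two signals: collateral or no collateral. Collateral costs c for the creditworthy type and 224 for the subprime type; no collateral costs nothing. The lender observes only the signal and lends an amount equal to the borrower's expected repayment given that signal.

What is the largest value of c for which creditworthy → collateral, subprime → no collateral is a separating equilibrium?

Under separation: collateral → creditworthy (pays 348); no collateral → subprime (pays 154).
Subprime: 154 − 0 = 154 ≥ 348 − 224 = 124. Holds regardless of c. ✓
Creditworthy: 348 − c ≥ 154 − 0, so c ≤ 348 − 154 = 194.

194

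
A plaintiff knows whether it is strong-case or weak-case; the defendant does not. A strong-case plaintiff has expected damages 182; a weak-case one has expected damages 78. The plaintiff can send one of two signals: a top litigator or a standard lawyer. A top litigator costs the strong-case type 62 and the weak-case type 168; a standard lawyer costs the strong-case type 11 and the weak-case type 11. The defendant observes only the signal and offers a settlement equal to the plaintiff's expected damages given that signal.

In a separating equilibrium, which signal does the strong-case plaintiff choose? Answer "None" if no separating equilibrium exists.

Try strong-case → top litigator, weak-case → standard lawyer:
  If types separate, top litigator earns payment 182 and standard lawyer earns 78.
  Strong-case: top litigator gives 182 − 62 = 120; standard lawyer gives 78 − 11 = 67. No deviation. ✓
  Weak-case: standard lawyer gives 78 − 11 = 67; top litigator gives 182 − 168 = 14. No deviation. ✓
Both hold — the strong-case type sends top litigator.

top litigator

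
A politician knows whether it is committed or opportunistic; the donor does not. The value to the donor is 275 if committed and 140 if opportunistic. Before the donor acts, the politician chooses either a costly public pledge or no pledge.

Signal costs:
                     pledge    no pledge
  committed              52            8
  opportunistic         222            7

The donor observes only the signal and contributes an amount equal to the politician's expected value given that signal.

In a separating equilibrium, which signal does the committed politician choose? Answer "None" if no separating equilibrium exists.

Try committed → pledge, opportunistic → no pledge:
  If types separate, pledge earns payment 275 and no pledge earns 140.
  Committed: pledge gives 275 − 52 = 223; no pledge gives 140 − 8 = 132. No deviation. ✓
  Opportunistic: no pledge gives 140 − 7 = 133; pledge gives 275 − 222 = 53. No deviation. ✓
Both hold — the committed type sends pledge.

pledge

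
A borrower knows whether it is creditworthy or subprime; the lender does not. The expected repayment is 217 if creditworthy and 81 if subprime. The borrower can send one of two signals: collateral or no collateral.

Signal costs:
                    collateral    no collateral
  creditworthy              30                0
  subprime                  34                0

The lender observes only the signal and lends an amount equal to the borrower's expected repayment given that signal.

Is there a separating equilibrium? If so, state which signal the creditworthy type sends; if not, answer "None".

Try creditworthy → collateral, subprime → no collateral:
  If types separate, collateral earns payment 217 and no collateral earns 81.
  Creditworthy: collateral gives 217 − 30 = 187; no collateral gives 81 − 0 = 81. No deviation. ✓
  Subprime: no collateral gives 81 − 0 = 81; collateral gives 217 − 34 = 183. Would deviate. ✗
Try creditworthy → no collateral, subprime → collateral:
  If types separate, no collateral earns payment 217 and collateral earns 81.
  Creditworthy: no collateral gives 217 − 0 = 217; collateral gives 81 − 30 = 51. No deviation. ✓
  Subprime: collateral gives 81 − 34 = 47; no collateral gives 217 − 0 = 217. Would deviate. ✗
Neither assignment is incentive-compatible.

None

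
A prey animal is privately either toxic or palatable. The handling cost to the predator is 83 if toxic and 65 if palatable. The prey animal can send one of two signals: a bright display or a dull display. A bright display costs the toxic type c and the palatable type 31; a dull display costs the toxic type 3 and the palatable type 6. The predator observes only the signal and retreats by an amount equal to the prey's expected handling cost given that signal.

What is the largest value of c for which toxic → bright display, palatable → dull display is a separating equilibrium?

Under separation: bright display → toxic (pays 83); dull display → palatable (pays 65).
Palatable: 65 − 6 = 59 ≥ 83 − 31 = 52. Holds regardless of c. ✓
Toxic: 83 − c ≥ 65 − 3, so c ≤ 83 − 62 = 21.

21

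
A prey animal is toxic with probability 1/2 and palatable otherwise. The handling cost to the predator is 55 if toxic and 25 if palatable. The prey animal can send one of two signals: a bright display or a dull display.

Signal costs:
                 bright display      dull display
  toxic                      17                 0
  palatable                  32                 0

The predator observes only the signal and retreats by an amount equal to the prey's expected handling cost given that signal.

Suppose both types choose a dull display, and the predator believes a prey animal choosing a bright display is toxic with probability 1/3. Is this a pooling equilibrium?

On the equilibrium path (dull display) the predator holds the prior 1/2 and pays 1/2·55 + 1/2·25 = 40. Off-path (bright display) belief 1/3 gives 1/3·55 + 2/3·25 = 35.
Toxic: dull display gives 40 − 0 = 40; bright display gives 35 − 17 = 18. Stays. ✓
Palatable: dull display gives 40 − 0 = 40; bright display gives 35 − 32 = 3. Stays. ✓
Beliefs are Bayes-consistent on-path and both types best-respond.

Yes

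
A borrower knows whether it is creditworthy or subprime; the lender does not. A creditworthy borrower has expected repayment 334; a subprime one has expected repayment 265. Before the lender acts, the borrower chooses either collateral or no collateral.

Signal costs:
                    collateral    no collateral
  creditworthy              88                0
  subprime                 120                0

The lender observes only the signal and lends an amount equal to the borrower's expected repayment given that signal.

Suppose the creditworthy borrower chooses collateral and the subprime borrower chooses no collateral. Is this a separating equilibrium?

No

If types separate, collateral earns payment 334 and no collateral earns 265.
Creditworthy: collateral gives 334 − 88 = 246; no collateral gives 265 − 0 = 265. Would deviate. ✗
Subprime: no collateral gives 265 − 0 = 265; collateral gives 334 − 120 = 214. No deviation. ✓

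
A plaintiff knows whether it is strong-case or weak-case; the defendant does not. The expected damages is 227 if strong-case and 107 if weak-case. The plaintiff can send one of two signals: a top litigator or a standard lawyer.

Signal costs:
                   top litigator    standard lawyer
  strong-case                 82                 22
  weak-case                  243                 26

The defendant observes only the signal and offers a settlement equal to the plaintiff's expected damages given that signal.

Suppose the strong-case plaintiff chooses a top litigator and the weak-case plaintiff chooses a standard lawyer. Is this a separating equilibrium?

If types separate, top litigator earns payment 227 and standard lawyer earns 107.
Strong-case: top litigator gives 227 − 82 = 145; standard lawyer gives 107 − 22 = 85. No deviation. ✓
Weak-case: standard lawyer gives 107 − 26 = 81; top litigator gives 227 − 243 = -16. No deviation. ✓
Both incentive constraints hold.

Yes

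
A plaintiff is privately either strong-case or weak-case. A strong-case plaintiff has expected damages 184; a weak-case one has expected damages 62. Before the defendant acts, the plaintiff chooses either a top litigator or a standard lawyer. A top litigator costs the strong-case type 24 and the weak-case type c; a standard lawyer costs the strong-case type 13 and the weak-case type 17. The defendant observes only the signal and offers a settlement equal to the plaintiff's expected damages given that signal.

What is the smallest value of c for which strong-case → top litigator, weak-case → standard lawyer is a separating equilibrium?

Under separation: top litigator → strong-case (pays 184); standard lawyer → weak-case (pays 62).
Strong-case: 184 − 24 = 160 ≥ 62 − 13 = 49. Holds regardless of c. ✓
Weak-case: 62 − 17 ≥ 184 − c, so c ≥ 184 − 45 = 139.

139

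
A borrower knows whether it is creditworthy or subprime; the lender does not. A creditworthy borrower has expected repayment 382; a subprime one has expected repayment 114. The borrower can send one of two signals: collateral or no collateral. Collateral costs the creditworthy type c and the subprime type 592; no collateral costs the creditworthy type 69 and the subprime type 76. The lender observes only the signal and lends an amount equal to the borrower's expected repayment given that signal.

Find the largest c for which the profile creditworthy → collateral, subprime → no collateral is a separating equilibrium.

Under separation: collateral → creditworthy (pays 382); no collateral → subprime (pays 114).
Subprime: 114 − 76 = 38 ≥ 382 − 592 = -210. Holds regardless of c. ✓
Creditworthy: 382 − c ≥ 114 − 69, so c ≤ 382 − 45 = 337.

337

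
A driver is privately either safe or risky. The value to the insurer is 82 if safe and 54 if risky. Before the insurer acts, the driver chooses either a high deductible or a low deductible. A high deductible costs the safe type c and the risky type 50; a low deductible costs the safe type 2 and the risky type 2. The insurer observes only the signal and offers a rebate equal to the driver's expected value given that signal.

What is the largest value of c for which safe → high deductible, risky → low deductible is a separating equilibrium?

30

Under separation: high deductible → safe (pays 82); low deductible → risky (pays 54).
Risky: 54 − 2 = 52 ≥ 82 − 50 = 32. Holds regardless of c. ✓
Safe: 82 − c ≥ 54 − 2, so c ≤ 82 − 52 = 30.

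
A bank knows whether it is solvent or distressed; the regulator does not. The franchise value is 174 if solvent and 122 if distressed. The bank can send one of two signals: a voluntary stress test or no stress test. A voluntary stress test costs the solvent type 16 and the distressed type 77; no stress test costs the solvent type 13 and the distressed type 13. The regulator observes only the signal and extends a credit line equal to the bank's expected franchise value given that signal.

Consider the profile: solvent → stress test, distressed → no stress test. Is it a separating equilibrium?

If types separate, stress test earns payment 174 and no stress test earns 122.
Solvent: stress test gives 174 − 16 = 158; no stress test gives 122 − 13 = 109. No deviation. ✓
Distressed: no stress test gives 122 − 13 = 109; stress test gives 174 − 77 = 97. No deviation. ✓
Both incentive constraints hold.

Yes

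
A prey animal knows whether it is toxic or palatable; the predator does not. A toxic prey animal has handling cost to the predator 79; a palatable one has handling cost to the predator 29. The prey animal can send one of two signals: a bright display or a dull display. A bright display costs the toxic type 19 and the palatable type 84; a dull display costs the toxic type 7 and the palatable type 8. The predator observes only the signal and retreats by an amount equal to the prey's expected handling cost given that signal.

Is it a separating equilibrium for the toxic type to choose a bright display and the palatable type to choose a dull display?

Under separation the predator infers type exactly: bright display → toxic (pays 79), dull display → palatable (pays 29).
Toxic: bright display gives 79 − 19 = 60; dull display gives 29 − 7 = 22. No deviation. ✓
Palatable: dull display gives 29 − 8 = 21; bright display gives 79 − 84 = -5. No deviation. ✓
Both incentive constraints hold.

Yes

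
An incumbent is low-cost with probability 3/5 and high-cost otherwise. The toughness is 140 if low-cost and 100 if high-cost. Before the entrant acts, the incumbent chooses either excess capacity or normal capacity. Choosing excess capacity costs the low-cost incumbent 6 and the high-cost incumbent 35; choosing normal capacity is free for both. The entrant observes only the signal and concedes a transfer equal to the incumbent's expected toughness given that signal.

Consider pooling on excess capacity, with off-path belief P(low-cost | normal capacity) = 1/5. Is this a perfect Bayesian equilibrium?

At the pooled signal (excess capacity) the entrant holds the prior 3/5 and pays 3/5·140 + 2/5·100 = 124. Off-path (normal capacity) belief 1/5 gives 1/5·140 + 4/5·100 = 108.
Low-cost: excess capacity gives 124 − 6 = 118; normal capacity gives 108 − 0 = 108. Stays. ✓
High-cost: excess capacity gives 124 − 35 = 89; normal capacity gives 108 − 0 = 108. Deviates. ✗

No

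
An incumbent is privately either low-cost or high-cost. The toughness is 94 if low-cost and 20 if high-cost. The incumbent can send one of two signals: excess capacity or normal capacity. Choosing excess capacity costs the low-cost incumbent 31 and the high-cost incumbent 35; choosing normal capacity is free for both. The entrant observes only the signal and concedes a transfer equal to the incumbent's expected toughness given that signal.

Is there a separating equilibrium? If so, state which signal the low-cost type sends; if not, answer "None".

None

Try low-cost → excess capacity, high-cost → normal capacity:
  If types separate, excess capacity earns payment 94 and normal capacity earns 20.
  Low-cost: excess capacity gives 94 − 31 = 63; normal capacity gives 20 − 0 = 20. No deviation. ✓
  High-cost: normal capacity gives 20 − 0 = 20; excess capacity gives 94 − 35 = 59. Would deviate. ✗
Try low-cost → normal capacity, high-cost → excess capacity:
  If types separate, normal capacity earns payment 94 and excess capacity earns 20.
  Low-cost: normal capacity gives 94 − 0 = 94; excess capacity gives 20 − 31 = -11. No deviation. ✓
  High-cost: excess capacity gives 20 − 35 = -15; normal capacity gives 94 − 0 = 94. Would deviate. ✗
Neither assignment is incentive-compatible.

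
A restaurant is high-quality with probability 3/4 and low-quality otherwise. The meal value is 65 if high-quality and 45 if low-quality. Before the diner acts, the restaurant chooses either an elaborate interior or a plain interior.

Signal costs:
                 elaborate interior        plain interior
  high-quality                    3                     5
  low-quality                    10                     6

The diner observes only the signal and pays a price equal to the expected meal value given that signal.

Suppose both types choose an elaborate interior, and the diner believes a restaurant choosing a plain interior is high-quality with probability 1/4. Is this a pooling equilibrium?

On the equilibrium path (elaborate interior) the diner holds the prior 3/4 and pays 3/4·65 + 1/4·45 = 60. Off-path (plain interior) belief 1/4 gives 1/4·65 + 3/4·45 = 50.
High-quality: elaborate interior gives 60 − 3 = 57; plain interior gives 50 − 5 = 45. Stays. ✓
Low-quality: elaborate interior gives 60 − 10 = 50; plain interior gives 50 − 6 = 44. Stays. ✓
Beliefs are Bayes-consistent on-path and both types best-respond.

Yes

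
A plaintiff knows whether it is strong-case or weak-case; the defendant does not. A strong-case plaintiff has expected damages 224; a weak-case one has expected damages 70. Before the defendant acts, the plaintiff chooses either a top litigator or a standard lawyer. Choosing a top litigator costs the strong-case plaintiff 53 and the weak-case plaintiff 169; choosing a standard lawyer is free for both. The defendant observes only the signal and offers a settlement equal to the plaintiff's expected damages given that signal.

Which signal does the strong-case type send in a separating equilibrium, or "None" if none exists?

top litigator

Try strong-case → top litigator, weak-case → standard lawyer:
  If types separate, top litigator earns payment 224 and standard lawyer earns 70.
  Strong-case: top litigator gives 224 − 53 = 171; standard lawyer gives 70 − 0 = 70. No deviation. ✓
  Weak-case: standard lawyer gives 70 − 0 = 70; top litigator gives 224 − 169 = 55. No deviation. ✓
Both hold — the strong-case type sends top litigator.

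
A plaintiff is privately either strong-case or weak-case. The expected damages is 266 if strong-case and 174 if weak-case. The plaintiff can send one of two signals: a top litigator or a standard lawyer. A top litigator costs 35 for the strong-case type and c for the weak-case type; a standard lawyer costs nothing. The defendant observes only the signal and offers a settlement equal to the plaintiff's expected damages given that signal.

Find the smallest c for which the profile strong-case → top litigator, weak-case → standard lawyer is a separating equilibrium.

Under separation: top litigator → strong-case (pays 266); standard lawyer → weak-case (pays 174).
Strong-case: 266 − 35 = 231 ≥ 174 − 0 = 174. Holds regardless of c. ✓
Weak-case: 174 − 0 ≥ 266 − c, so c ≥ 266 − 174 = 92.

92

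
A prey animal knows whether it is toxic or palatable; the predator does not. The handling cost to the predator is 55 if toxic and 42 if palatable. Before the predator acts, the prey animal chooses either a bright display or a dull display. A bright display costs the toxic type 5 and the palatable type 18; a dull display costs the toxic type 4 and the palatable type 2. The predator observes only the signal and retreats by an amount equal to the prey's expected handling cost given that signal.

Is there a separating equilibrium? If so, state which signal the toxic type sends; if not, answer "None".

Try toxic → bright display, palatable → dull display:
  If types separate, bright display earns payment 55 and dull display earns 42.
  Toxic: bright display gives 55 − 5 = 50; dull display gives 42 − 4 = 38. No deviation. ✓
  Palatable: dull display gives 42 − 2 = 40; bright display gives 55 − 18 = 37. No deviation. ✓
Both hold — the toxic type sends bright display.

bright display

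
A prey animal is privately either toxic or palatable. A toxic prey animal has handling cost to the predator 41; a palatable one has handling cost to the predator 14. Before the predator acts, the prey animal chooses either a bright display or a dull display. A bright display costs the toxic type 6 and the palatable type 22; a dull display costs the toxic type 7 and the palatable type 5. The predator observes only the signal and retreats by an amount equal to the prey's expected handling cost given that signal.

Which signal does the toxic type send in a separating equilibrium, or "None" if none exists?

Try toxic → bright display, palatable → dull display:
  Under separation the predator infers type exactly: bright display → toxic (pays 41), dull display → palatable (pays 14).
  Toxic: bright display gives 41 − 6 = 35; dull display gives 14 − 7 = 7. No deviation. ✓
  Palatable: dull display gives 14 − 5 = 9; bright display gives 41 − 22 = 19. Would deviate. ✗
Try toxic → dull display, palatable → bright display:
  Under separation the predator infers type exactly: dull display → toxic (pays 41), bright display → palatable (pays 14).
  Toxic: dull display gives 41 − 7 = 34; bright display gives 14 − 6 = 8. No deviation. ✓
  Palatable: bright display gives 14 − 22 = -8; dull display gives 41 − 5 = 36. Would deviate. ✗
Neither assignment is incentive-compatible.

None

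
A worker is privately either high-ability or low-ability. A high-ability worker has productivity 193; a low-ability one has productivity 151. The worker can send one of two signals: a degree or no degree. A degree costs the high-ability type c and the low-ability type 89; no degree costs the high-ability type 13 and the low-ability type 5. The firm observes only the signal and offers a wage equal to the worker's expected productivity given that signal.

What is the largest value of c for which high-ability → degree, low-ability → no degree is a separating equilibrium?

Under separation: degree → high-ability (pays 193); no degree → low-ability (pays 151).
Low-ability: 151 − 5 = 146 ≥ 193 − 89 = 104. Holds regardless of c. ✓
High-ability: 193 − c ≥ 151 − 13, so c ≤ 193 − 138 = 55.

55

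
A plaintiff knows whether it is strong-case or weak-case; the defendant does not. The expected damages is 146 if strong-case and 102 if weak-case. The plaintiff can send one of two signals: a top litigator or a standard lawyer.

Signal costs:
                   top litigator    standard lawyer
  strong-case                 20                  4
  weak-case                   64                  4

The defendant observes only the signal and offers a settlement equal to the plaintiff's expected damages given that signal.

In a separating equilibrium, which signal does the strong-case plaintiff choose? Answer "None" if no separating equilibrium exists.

Try strong-case → top litigator, weak-case → standard lawyer:
  Under separation the defendant infers type exactly: top litigator → strong-case (pays 146), standard lawyer → weak-case (pays 102).
  Strong-case: top litigator gives 146 − 20 = 126; standard lawyer gives 102 − 4 = 98. No deviation. ✓
  Weak-case: standard lawyer gives 102 − 4 = 98; top litigator gives 146 − 64 = 82. No deviation. ✓
Both hold — the strong-case type sends top litigator.

top litigator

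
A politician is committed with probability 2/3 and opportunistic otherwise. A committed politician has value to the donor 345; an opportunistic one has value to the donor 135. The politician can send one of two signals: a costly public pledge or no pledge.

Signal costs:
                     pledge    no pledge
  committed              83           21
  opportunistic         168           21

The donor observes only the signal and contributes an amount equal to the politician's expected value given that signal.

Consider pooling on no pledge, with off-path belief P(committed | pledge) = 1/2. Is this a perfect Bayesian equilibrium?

At the pooled signal (no pledge) the donor holds the prior 2/3 and pays 2/3·345 + 1/3·135 = 275. Off-path (pledge) belief 1/2 gives 1/2·345 + 1/2·135 = 240.
Committed: no pledge gives 275 − 21 = 254; pledge gives 240 − 83 = 157. Stays. ✓
Opportunistic: no pledge gives 275 − 21 = 254; pledge gives 240 − 168 = 72. Stays. ✓

Yes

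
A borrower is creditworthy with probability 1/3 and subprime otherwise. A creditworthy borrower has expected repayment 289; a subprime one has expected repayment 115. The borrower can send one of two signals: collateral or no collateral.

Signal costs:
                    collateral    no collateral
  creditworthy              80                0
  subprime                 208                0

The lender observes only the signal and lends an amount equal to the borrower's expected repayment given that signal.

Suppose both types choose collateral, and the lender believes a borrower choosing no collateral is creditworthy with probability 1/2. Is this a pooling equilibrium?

No

On the equilibrium path (collateral) the lender holds the prior 1/3 and pays 1/3·289 + 2/3·115 = 173. Off-path (no collateral) belief 1/2 gives 1/2·289 + 1/2·115 = 202.
Creditworthy: collateral gives 173 − 80 = 93; no collateral gives 202 − 0 = 202. Deviates. ✗
Subprime: collateral gives 173 − 208 = -35; no collateral gives 202 − 0 = 202. Deviates. ✗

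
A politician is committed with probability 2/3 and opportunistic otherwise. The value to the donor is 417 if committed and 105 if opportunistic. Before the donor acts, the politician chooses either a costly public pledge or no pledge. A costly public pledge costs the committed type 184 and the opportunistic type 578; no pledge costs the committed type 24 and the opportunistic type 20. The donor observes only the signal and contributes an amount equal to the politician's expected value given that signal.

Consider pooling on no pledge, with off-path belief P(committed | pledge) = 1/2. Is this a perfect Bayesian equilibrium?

On the equilibrium path (no pledge) the donor holds the prior 2/3 and pays 2/3·417 + 1/3·105 = 313. Off-path (pledge) belief 1/2 gives 1/2·417 + 1/2·105 = 261.
Committed: no pledge gives 313 − 24 = 289; pledge gives 261 − 184 = 77. Stays. ✓
Opportunistic: no pledge gives 313 − 20 = 293; pledge gives 261 − 578 = -317. Stays. ✓
Beliefs are Bayes-consistent on-path and both types best-respond.

Yes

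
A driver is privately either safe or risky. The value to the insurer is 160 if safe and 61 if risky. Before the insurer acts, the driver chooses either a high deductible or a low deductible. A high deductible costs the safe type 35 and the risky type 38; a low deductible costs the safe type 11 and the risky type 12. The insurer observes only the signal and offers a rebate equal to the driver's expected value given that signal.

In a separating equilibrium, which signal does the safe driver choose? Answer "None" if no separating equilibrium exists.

None

Try safe → high deductible, risky → low deductible:
  If types separate, high deductible earns payment 160 and low deductible earns 61.
  Safe: high deductible gives 160 − 35 = 125; low deductible gives 61 − 11 = 50. No deviation. ✓
  Risky: low deductible gives 61 − 12 = 49; high deductible gives 160 − 38 = 122. Would deviate. ✗
Try safe → low deductible, risky → high deductible:
  If types separate, low deductible earns payment 160 and high deductible earns 61.
  Safe: low deductible gives 160 − 11 = 149; high deductible gives 61 − 35 = 26. No deviation. ✓
  Risky: high deductible gives 61 − 38 = 23; low deductible gives 160 − 12 = 148. Would deviate. ✗
Neither assignment is incentive-compatible.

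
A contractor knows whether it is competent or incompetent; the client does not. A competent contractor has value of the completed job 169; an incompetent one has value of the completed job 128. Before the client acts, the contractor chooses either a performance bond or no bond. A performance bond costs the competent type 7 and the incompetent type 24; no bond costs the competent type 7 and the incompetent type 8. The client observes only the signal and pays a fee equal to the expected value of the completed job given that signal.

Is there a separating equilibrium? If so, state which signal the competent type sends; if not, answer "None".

None

Try competent → bond, incompetent → no bond:
  Under separation the client infers type exactly: bond → competent (pays 169), no bond → incompetent (pays 128).
  Competent: bond gives 169 − 7 = 162; no bond gives 128 − 7 = 121. No deviation. ✓
  Incompetent: no bond gives 128 − 8 = 120; bond gives 169 − 24 = 145. Would deviate. ✗
Try competent → no bond, incompetent → bond:
  Under separation the client infers type exactly: no bond → competent (pays 169), bond → incompetent (pays 128).
  Competent: no bond gives 169 − 7 = 162; bond gives 128 − 7 = 121. No deviation. ✓
  Incompetent: bond gives 128 − 24 = 104; no bond gives 169 − 8 = 161. Would deviate. ✗
Neither assignment is incentive-compatible.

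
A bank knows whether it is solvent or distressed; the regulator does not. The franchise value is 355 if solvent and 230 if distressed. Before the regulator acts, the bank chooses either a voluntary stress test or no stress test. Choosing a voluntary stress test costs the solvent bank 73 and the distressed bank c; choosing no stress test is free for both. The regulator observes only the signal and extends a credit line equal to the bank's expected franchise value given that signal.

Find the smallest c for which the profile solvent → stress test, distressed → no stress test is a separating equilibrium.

Under separation: stress test → solvent (pays 355); no stress test → distressed (pays 230).
Solvent: 355 − 73 = 282 ≥ 230 − 0 = 230. Holds regardless of c. ✓
Distressed: 230 − 0 ≥ 355 − c, so c ≥ 355 − 230 = 125.

125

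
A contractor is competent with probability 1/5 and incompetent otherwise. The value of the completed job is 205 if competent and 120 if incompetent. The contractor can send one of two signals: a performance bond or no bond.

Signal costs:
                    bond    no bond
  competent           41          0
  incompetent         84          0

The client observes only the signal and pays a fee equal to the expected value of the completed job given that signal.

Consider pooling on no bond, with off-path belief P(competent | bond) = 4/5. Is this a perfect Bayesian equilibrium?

No

On the equilibrium path (no bond) the client holds the prior 1/5 and pays 1/5·205 + 4/5·120 = 137. Off-path (bond) belief 4/5 gives 4/5·205 + 1/5·120 = 188.
Competent: no bond gives 137 − 0 = 137; bond gives 188 − 41 = 147. Deviates. ✗
Incompetent: no bond gives 137 − 0 = 137; bond gives 188 − 84 = 104. Stays. ✓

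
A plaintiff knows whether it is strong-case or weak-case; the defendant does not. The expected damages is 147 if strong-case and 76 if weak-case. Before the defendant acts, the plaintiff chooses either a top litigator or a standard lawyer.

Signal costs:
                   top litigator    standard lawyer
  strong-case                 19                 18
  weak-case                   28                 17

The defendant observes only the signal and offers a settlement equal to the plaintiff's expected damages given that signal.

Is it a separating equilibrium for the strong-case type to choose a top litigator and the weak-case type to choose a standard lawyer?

No

Under separation the defendant infers type exactly: top litigator → strong-case (pays 147), standard lawyer → weak-case (pays 76).
Strong-case: top litigator gives 147 − 19 = 128; standard lawyer gives 76 − 18 = 58. No deviation. ✓
Weak-case: standard lawyer gives 76 − 17 = 59; top litigator gives 147 − 28 = 119. Would deviate. ✗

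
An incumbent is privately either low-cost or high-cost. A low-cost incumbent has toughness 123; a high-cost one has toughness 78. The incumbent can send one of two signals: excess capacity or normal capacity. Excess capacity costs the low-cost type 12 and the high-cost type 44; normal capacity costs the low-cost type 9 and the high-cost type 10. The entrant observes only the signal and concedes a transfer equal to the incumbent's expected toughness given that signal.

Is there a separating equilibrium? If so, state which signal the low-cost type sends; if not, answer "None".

None

Try low-cost → excess capacity, high-cost → normal capacity:
  Under separation the entrant infers type exactly: excess capacity → low-cost (pays 123), normal capacity → high-cost (pays 78).
  Low-cost: excess capacity gives 123 − 12 = 111; normal capacity gives 78 − 9 = 69. No deviation. ✓
  High-cost: normal capacity gives 78 − 10 = 68; excess capacity gives 123 − 44 = 79. Would deviate. ✗
Try low-cost → normal capacity, high-cost → excess capacity:
  Under separation the entrant infers type exactly: normal capacity → low-cost (pays 123), excess capacity → high-cost (pays 78).
  Low-cost: normal capacity gives 123 − 9 = 114; excess capacity gives 78 − 12 = 66. No deviation. ✓
  High-cost: excess capacity gives 78 − 44 = 34; normal capacity gives 123 − 10 = 113. Would deviate. ✗
Neither assignment is incentive-compatible.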